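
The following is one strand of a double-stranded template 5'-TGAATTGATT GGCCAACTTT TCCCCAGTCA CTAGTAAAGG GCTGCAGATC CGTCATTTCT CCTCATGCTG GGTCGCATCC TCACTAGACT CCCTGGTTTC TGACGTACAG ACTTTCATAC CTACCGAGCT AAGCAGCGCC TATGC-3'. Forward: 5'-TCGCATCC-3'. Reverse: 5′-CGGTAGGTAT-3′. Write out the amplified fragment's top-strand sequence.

The forward primer matches the template at positions 73–80.
The reverse primer's reverse complement is ATACCTACCG, which matches the template at positions 117–126.
The product is the template from position 73 through 126 (54 bp).

5'-TCGCATCCTCACTAGACTCCCTGGTTTCTGACGTACAGACTTTCATACCTACCG-3'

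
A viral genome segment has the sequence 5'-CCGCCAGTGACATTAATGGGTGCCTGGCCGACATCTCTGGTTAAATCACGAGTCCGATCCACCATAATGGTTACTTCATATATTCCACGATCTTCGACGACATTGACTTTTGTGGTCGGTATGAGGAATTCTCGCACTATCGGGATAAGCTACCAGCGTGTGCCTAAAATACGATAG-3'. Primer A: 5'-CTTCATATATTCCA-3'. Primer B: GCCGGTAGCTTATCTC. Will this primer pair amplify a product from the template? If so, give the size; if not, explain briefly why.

No product — primer B has no binding site in the template.

Primer B (GCCGGTAGCTTATCTC) does not match the top strand, and its reverse complement GAGATAAGCTACCGGC does not match either.
With no annealing site for primer B, no amplification occurs.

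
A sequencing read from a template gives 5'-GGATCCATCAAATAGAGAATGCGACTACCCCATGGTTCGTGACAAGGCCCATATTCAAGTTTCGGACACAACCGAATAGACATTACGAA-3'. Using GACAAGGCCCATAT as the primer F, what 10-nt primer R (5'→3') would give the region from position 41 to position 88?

5'-TCGTAATGTC-3'

The product's 3' end on the top strand is position 88.
The reverse primer anneals to the top strand over positions 79–88, i.e. to GACATTACGA.
Its sequence written 5'→3' is the reverse complement: TCGTAATGTC.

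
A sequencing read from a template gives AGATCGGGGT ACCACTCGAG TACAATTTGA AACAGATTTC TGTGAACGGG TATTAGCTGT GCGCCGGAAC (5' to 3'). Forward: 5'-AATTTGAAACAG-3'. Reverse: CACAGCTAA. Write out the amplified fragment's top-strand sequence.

5'-AATTTGAAACAGATTTCTGTGAACGGGTATTAGCTGTG-3'

The forward primer matches the template at positions 24–35.
Taking the reverse complement of CACAGCTAA gives TTAGCTGTG, found at positions 53–61 on the template; the primer anneals here to the top strand with its 3' end pointing upstream.
The product is the template from position 24 through 61 (38 bp).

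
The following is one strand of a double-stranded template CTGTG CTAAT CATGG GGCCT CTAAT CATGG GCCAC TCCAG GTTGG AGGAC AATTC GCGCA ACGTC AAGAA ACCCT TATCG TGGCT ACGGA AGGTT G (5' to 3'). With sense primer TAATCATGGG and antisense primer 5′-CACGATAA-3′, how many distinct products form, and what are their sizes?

Two products: 76 bp, 61 bp

The forward primer TAATCATGGG matches the top strand at positions 7–16, 22–31.
The reverse primer's reverse complement is TTATCGTG, matching at positions 75–82.
Each forward site pairs with the reverse site to give a product ending at position 82: sizes 76, 61 bp.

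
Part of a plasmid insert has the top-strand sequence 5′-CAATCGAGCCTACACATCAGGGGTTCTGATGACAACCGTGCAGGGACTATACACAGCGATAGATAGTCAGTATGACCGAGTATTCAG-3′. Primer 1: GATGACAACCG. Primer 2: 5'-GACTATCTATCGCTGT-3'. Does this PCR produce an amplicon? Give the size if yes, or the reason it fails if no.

Primer 1 (GATGACAACCG) matches the top strand at positions 28–38; it acts as a forward primer.
Primer 2's reverse complement is ACAGCGATAGATAGTC, matching the top strand at positions 53–68; it acts as a reverse primer.
The 3' ends face each other across positions 28–68, giving a 41 bp product.

Yes — a 41 bp product.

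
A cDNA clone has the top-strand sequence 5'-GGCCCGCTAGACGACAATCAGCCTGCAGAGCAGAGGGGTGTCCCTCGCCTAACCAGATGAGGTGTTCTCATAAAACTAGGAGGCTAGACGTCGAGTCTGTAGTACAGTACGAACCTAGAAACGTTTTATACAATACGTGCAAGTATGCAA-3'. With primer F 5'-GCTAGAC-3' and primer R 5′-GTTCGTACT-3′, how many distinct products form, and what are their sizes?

The forward primer GCTAGAC matches the top strand at positions 6–12, 83–89.
The reverse primer's reverse complement is AGTACGAAC, matching at positions 106–114.
Each forward site pairs with the reverse site to give a product ending at position 114: sizes 109, 32 bp.

Two products: 109 bp, 32 bp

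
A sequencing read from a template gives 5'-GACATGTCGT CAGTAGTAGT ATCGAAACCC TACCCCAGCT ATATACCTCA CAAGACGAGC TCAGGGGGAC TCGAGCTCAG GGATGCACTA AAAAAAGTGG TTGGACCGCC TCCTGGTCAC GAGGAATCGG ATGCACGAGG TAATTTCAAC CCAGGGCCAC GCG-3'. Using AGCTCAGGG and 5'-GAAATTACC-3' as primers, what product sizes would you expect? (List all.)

The forward primer AGCTCAGGG matches the top strand at positions 58–66, 74–82.
The reverse primer's reverse complement is GGTAATTTC, matching at positions 139–147.
Each forward site pairs with the reverse site to give a product ending at position 147: sizes 90, 74 bp.

90 bp, 74 bp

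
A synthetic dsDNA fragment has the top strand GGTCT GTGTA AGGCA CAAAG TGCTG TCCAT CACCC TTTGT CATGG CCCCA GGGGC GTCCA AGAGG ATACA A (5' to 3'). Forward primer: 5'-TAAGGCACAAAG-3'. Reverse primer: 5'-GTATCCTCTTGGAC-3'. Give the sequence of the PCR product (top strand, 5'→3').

Forward primer TAAGGCACAAAG is found on the top strand at positions 9–20.
Taking the reverse complement of GTATCCTCTTGGAC gives GTCCAAGAGGATAC, found at positions 56–69 on the template; the primer anneals here to the top strand with its 3' end pointing upstream.
The product is the template from position 9 through 69 (61 bp).

5'-TAAGGCACAAAGTGCTGTCCATCACCCTTTGTCATGGCCCCAGGGGCGTCCAAGAGGATAC-3'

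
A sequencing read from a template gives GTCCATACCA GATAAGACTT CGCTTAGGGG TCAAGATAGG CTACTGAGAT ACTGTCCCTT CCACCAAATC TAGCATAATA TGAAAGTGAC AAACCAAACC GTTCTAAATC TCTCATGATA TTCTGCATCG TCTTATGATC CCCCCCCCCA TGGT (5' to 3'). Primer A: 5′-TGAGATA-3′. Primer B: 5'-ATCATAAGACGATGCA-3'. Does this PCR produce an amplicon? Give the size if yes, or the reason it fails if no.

Yes — a 95 bp product.

Primer A (TGAGATA) matches the top strand at positions 45–51; it acts as a forward primer.
Primer B's reverse complement is TGCATCGTCTTATGAT, matching the top strand at positions 124–139; it acts as a reverse primer.
The 3' ends face each other across positions 45–139, giving a 95 bp product.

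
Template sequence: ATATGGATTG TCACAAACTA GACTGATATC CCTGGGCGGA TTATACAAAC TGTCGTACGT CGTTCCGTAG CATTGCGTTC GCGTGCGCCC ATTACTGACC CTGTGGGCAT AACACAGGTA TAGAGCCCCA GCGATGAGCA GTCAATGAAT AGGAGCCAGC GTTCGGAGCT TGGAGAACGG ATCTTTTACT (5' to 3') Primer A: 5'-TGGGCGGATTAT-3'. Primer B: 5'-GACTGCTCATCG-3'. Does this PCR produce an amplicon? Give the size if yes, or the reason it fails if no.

Primer A (TGGGCGGATTAT) matches the top strand at positions 33–44; it acts as a forward primer.
Primer B's reverse complement is CGATGAGCAGTC, matching the top strand at positions 132–143; it acts as a reverse primer.
The 3' ends face each other across positions 33–143, giving a 111 bp product.

Yes — a 111 bp product.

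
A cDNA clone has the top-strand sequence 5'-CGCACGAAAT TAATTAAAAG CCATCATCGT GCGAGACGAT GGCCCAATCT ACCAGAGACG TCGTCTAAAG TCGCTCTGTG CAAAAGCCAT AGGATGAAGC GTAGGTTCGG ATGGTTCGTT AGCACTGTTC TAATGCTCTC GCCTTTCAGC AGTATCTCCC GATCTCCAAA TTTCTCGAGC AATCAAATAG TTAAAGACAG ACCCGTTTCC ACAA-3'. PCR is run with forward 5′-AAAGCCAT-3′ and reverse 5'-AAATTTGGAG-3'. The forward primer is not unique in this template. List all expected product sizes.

The forward primer AAAGCCAT matches the top strand at positions 17–24, 83–90.
The reverse primer's reverse complement is CTCCAAATTT, matching at positions 164–173.
Each forward site pairs with the reverse site to give a product ending at position 173: sizes 157, 91 bp.

157 bp, 91 bp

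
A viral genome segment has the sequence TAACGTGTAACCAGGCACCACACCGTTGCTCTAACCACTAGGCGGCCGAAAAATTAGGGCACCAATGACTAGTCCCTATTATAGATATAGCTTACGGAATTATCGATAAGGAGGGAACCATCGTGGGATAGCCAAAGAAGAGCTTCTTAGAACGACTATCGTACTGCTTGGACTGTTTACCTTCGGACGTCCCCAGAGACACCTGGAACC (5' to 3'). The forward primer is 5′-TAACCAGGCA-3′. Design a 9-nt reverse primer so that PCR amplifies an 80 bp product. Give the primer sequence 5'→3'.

The forward primer binds at positions 8–17, so an 80 bp product ends at position 8 + 80 − 1 = 87.
The reverse primer anneals to the top strand over positions 79–87, i.e. to TTATAGATA.
Its sequence written 5'→3' is the reverse complement: TATCTATAA.

5'-TATCTATAA-3'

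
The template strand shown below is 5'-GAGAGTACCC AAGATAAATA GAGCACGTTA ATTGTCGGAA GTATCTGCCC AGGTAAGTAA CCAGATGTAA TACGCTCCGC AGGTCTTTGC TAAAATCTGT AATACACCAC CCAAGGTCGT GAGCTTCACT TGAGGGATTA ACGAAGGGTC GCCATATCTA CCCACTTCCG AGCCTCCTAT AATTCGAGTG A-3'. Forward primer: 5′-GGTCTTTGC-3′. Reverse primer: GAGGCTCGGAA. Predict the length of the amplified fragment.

Scanning the template, GGTCTTTGC occurs at positions 82–90; this primer anneals to the bottom strand there with its 3' end pointing downstream.
Reverse complement of the reverse primer: TTCCGAGCCTC. This occurs on the top strand at positions 166–176.
The product runs from position 82 to position 176, so its length is 176 − 82 + 1 = 95 bp.

95 bp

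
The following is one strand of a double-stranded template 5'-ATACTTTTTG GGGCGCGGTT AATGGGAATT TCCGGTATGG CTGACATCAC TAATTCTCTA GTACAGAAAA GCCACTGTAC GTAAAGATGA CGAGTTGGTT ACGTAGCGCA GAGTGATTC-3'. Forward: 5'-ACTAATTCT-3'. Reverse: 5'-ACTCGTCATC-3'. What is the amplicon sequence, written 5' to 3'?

5'-ACTAATTCTCTAGTACAGAAAAGCCACTGTACGTAAAGATGACGAGT-3'

The forward primer matches the template at positions 49–57.
Reverse complement of the reverse primer: GATGACGAGT. This occurs on the top strand at positions 86–95.
The product is the template from position 49 through 95 (47 bp).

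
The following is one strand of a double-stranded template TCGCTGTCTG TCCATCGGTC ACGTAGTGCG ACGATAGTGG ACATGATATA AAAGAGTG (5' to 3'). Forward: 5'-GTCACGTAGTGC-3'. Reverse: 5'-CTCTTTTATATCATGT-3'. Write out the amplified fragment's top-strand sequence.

5'-GTCACGTAGTGCGACGATAGTGGACATGATATAAAAGAG-3'

The forward primer matches the template at positions 18–29.
Taking the reverse complement of CTCTTTTATATCATGT gives ACATGATATAAAAGAG, found at positions 41–56 on the template; the primer anneals here to the top strand with its 3' end pointing upstream.
The product is the template from position 18 through 56 (39 bp).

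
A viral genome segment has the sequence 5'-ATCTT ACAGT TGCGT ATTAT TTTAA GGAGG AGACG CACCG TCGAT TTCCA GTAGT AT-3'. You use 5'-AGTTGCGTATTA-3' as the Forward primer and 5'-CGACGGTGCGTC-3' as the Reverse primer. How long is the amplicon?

36 bp

The forward primer matches the template at positions 8–19.
Reverse complement of the reverse primer: GACGCACCGTCG. This occurs on the top strand at positions 32–43.
The product runs from position 8 to position 43, so its length is 43 − 8 + 1 = 36 bp.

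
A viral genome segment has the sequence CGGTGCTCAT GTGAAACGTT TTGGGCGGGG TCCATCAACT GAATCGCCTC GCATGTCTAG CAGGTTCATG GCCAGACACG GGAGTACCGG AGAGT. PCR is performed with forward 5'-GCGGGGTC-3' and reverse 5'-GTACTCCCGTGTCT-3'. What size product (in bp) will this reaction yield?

63 bp

Forward primer GCGGGGTC is found on the top strand at positions 25–32.
The reverse primer's reverse complement is AGACACGGGAGTAC, which matches the template at positions 74–87.
The product runs from position 25 to position 87, so its length is 87 − 25 + 1 = 63 bp.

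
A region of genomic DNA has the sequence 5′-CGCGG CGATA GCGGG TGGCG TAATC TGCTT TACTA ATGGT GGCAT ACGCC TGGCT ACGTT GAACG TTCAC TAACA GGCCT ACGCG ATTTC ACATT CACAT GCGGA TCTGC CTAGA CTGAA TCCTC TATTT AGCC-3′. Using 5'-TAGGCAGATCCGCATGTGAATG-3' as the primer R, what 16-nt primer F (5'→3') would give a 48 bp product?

5'-TTCACTAACAGGCCTA-3'

The reverse primer's reverse complement CATTCACATGCGGATCTGCCTA matches the template at positions 92–113, so the product ends at position 113.
A 48 bp product then starts at position 113 − 48 + 1 = 66.
The forward primer is identical to the top strand there: TTCACTAACAGGCCTA.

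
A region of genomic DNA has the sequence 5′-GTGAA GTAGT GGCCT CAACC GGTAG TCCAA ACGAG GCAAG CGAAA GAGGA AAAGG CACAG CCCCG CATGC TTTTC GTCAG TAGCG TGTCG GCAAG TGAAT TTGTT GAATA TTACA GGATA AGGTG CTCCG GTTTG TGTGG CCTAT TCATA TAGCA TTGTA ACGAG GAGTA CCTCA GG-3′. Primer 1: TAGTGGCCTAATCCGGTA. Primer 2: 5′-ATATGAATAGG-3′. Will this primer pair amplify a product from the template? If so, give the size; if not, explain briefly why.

No product — primer 1 has no binding site in the template.

Primer 1 (TAGTGGCCTAATCCGGTA) does not match the top strand, and its reverse complement TACCGGATTAGGCCACTA does not match either.
With no annealing site for primer 1, no amplification occurs.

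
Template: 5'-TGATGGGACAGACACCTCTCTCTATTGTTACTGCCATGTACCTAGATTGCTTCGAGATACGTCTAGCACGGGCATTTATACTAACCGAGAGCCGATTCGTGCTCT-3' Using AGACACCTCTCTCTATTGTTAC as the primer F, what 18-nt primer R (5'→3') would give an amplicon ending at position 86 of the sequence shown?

The forward primer binds at positions 10–31; the product's 3' end on the top strand is position 86.
The reverse primer anneals to the top strand over positions 69–86, i.e. to CGGGCATTTATACTAACC.
Its sequence written 5'→3' is the reverse complement: GGTTAGTATAAATGCCCG.

5'-GGTTAGTATAAATGCCCG-3'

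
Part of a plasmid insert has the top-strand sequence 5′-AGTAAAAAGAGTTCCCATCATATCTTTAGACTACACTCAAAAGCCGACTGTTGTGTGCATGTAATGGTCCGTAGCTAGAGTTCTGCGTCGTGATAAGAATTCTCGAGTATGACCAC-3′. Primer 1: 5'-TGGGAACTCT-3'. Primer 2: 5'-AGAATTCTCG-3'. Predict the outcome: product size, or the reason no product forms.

No product — the primers' 3' ends point away from each other.

Primer 1 (TGGGAACTCT) has reverse complement AGAGTTCCCA, which matches the top strand at positions 8–17; primer 1 anneals to the top strand there with its 3' end pointing upstream toward position 8.
Primer 2 (AGAATTCTCG) matches the top strand directly at positions 96–105; it anneals to the bottom strand with its 3' end pointing downstream toward position 105.
The 3' ends diverge (primer 1 extends toward position 1, primer 2 toward position 116), so the primers never converge on a shared product.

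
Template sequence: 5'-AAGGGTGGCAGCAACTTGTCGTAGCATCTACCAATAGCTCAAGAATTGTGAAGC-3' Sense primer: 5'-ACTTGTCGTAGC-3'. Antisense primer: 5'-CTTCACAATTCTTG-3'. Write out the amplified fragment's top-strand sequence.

Scanning the template, ACTTGTCGTAGC occurs at positions 14–25; this primer anneals to the bottom strand there with its 3' end pointing downstream.
The reverse primer's reverse complement is CAAGAATTGTGAAG, which matches the template at positions 40–53.
The product is the template from position 14 through 53 (40 bp).

5'-ACTTGTCGTAGCATCTACCAATAGCTCAAGAATTGTGAAG-3'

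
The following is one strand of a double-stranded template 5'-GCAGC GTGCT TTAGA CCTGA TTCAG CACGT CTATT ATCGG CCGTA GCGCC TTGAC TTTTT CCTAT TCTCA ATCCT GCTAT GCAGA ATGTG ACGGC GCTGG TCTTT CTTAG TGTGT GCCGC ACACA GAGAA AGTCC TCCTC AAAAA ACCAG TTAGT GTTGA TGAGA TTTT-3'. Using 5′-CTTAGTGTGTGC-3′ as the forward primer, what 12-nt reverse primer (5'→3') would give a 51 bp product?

The forward primer binds at positions 106–117, so a 51 bp product ends at position 106 + 51 − 1 = 156.
The reverse primer anneals to the top strand over positions 145–156, i.e. to AACCAGTTAGTG.
Its sequence written 5'→3' is the reverse complement: CACTAACTGGTT.

5'-CACTAACTGGTT-3'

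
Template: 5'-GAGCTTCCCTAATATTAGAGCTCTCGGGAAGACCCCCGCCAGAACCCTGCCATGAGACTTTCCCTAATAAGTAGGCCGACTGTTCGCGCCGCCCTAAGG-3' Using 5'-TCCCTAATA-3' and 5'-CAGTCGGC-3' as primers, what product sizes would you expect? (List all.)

The forward primer TCCCTAATA matches the top strand at positions 6–14, 61–69.
The reverse primer's reverse complement is GCCGACTG, matching at positions 75–82.
Each forward site pairs with the reverse site to give a product ending at position 82: sizes 77, 22 bp.

77 bp, 22 bp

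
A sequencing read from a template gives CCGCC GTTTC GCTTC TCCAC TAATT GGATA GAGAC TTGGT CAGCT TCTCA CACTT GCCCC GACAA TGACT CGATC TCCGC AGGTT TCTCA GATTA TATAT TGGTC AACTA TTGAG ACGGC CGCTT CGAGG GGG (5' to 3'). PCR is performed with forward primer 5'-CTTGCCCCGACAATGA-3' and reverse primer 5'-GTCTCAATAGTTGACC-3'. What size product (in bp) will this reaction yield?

The forward primer matches the template at positions 53–68.
The reverse primer's reverse complement is GGTCAACTATTGAGAC, which matches the template at positions 102–117.
Product length = (reverse-primer end) − (forward-primer start) + 1 = 117 − 53 + 1 = 65 bp.

65 bp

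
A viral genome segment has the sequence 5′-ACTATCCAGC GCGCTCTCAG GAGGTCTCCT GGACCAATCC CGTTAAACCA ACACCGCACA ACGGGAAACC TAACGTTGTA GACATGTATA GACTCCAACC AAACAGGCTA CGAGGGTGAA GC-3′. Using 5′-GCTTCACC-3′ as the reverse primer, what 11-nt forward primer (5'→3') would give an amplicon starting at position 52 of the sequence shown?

The reverse primer's reverse complement GGTGAAGC matches the template at positions 115–122; the product starts at position 52.
The forward primer is identical to the top strand over positions 52–62: CACCGCACAAC.

5'-CACCGCACAAC-3'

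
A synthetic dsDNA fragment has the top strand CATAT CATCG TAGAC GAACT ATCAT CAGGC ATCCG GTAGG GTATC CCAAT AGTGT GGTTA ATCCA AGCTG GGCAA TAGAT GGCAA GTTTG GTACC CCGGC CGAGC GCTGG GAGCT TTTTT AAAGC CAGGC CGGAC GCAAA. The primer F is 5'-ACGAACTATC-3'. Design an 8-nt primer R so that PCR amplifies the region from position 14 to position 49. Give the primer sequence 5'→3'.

The product's 3' end on the top strand is position 49.
The reverse primer anneals to the top strand over positions 42–49, i.e. to TATCCCAA.
Its sequence written 5'→3' is the reverse complement: TTGGGATA.

5'-TTGGGATA-3'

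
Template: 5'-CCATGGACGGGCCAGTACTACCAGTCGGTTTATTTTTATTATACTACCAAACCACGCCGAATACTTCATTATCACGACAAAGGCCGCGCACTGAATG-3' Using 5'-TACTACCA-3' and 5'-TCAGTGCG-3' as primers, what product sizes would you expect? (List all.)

The forward primer TACTACCA matches the top strand at positions 16–23, 42–49.
The reverse primer's reverse complement is CGCACTGA, matching at positions 87–94.
Each forward site pairs with the reverse site to give a product ending at position 94: sizes 79, 53 bp.

79 bp, 53 bp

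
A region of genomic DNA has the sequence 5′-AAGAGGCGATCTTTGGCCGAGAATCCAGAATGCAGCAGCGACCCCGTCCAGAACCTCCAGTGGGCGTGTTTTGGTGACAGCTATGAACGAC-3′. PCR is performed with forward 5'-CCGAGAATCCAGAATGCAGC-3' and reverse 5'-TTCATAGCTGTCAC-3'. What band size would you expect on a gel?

The forward primer matches the template at positions 17–36.
Reverse complement of the reverse primer: GTGACAGCTATGAA. This occurs on the top strand at positions 74–87.
Amplicon spans positions 17–87: 71 bp.

71 bp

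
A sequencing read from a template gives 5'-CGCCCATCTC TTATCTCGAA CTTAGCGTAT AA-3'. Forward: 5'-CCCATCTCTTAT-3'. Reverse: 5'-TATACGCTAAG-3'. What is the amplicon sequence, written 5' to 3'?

Scanning the template, CCCATCTCTTAT occurs at positions 3–14; this primer anneals to the bottom strand there with its 3' end pointing downstream.
Taking the reverse complement of TATACGCTAAG gives CTTAGCGTATA, found at positions 21–31 on the template; the primer anneals here to the top strand with its 3' end pointing upstream.
The product is the template from position 3 through 31 (29 bp).

5'-CCCATCTCTTATCTCGAACTTAGCGTATA-3'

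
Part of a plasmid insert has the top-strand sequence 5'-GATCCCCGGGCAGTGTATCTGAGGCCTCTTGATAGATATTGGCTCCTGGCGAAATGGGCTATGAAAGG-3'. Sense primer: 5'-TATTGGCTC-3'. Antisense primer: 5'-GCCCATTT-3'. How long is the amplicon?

23 bp

The forward primer matches the template at positions 37–45.
Taking the reverse complement of GCCCATTT gives AAATGGGC, found at positions 52–59 on the template; the primer anneals here to the top strand with its 3' end pointing upstream.
The product runs from position 37 to position 59, so its length is 59 − 37 + 1 = 23 bp.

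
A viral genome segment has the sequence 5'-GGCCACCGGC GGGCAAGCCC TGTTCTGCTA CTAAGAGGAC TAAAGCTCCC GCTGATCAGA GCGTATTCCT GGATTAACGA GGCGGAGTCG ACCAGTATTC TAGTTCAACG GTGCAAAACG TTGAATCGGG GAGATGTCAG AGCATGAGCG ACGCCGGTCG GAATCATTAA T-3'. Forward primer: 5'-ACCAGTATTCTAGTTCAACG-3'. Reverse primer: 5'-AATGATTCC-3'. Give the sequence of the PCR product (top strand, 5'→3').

5'-ACCAGTATTCTAGTTCAACGGTGCAAAACGTTGAATCGGGGAGATGTCAGAGCATGAGCGACGCCGGTCGGAATCATT-3'

The forward primer matches the template at positions 91–110.
The reverse primer's reverse complement is GGAATCATT, which matches the template at positions 160–168.
The product is the template from position 91 through 168 (78 bp).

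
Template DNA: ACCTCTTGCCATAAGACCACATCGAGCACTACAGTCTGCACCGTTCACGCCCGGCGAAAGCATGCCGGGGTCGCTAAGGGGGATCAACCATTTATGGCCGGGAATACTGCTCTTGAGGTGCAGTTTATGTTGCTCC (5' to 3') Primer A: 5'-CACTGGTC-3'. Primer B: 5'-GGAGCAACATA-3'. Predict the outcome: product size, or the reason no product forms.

Primer A (CACTGGTC) does not match the top strand, and its reverse complement GACCAGTG does not match either.
With no annealing site for primer A, no amplification occurs.

No product — primer A has no binding site in the template.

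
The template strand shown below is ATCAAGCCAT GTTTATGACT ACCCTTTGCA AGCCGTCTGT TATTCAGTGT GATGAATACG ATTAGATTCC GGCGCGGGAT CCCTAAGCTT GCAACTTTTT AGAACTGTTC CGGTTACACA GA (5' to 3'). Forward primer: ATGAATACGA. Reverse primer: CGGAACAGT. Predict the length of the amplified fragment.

The forward primer matches the template at positions 52–61.
The reverse primer's reverse complement is ACTGTTCCG, which matches the template at positions 104–112.
Amplicon spans positions 52–112: 61 bp.

61 bp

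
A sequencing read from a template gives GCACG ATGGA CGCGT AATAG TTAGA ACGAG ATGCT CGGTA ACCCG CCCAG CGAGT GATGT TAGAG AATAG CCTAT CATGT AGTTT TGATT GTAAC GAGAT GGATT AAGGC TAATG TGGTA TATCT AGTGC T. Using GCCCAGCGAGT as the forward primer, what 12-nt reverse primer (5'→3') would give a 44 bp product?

The forward primer binds at positions 45–55, so a 44 bp product ends at position 45 + 44 − 1 = 88.
The reverse primer anneals to the top strand over positions 77–88, i.e. to ATGTAGTTTTGA.
Its sequence written 5'→3' is the reverse complement: TCAAAACTACAT.

5'-TCAAAACTACAT-3'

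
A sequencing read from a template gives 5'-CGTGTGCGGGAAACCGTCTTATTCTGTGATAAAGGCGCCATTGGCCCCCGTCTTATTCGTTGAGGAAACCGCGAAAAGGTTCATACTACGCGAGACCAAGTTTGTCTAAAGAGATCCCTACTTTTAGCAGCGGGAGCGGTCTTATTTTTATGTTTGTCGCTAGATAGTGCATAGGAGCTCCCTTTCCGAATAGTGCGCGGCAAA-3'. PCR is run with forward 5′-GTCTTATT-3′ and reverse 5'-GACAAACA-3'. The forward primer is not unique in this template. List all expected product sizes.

143 bp, 109 bp, 20 bp

The forward primer GTCTTATT matches the top strand at positions 16–23, 50–57, 139–146.
The reverse primer's reverse complement is TGTTTGTC, matching at positions 151–158.
Each forward site pairs with the reverse site to give a product ending at position 158: sizes 143, 109, 20 bp.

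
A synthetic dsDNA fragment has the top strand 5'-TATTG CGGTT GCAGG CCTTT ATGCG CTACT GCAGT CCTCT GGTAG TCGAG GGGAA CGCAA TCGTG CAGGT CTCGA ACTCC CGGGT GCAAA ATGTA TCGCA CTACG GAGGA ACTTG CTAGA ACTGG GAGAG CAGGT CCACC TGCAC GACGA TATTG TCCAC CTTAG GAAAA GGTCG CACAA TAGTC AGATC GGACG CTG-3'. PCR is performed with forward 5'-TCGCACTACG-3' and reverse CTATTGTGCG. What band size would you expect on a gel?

88 bp

The forward primer matches the template at positions 96–105.
The reverse primer's reverse complement is CGCACAATAG, which matches the template at positions 174–183.
Amplicon spans positions 96–183: 88 bp.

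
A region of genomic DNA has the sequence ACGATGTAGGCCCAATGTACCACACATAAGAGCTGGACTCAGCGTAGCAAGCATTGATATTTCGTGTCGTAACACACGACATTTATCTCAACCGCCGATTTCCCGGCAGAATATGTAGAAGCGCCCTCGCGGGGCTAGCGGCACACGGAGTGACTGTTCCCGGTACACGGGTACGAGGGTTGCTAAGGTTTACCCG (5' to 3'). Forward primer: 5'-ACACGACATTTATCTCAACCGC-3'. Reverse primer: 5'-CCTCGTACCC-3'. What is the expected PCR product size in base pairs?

Forward primer ACACGACATTTATCTCAACCGC is found on the top strand at positions 74–95.
The reverse primer's reverse complement is GGGTACGAGG, which matches the template at positions 169–178.
The product runs from position 74 to position 178, so its length is 178 − 74 + 1 = 105 bp.

105 bp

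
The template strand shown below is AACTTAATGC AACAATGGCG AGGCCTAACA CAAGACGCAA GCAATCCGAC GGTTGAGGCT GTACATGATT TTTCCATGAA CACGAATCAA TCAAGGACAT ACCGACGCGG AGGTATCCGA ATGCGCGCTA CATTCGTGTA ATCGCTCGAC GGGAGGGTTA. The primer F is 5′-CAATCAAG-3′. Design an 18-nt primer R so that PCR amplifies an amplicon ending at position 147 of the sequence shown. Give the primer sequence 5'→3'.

5'-GAGCGATTACACGAATGT-3'

The forward primer binds at positions 88–95; the product's 3' end on the top strand is position 147.
The reverse primer anneals to the top strand over positions 130–147, i.e. to ACATTCGTGTAATCGCTC.
Its sequence written 5'→3' is the reverse complement: GAGCGATTACACGAATGT.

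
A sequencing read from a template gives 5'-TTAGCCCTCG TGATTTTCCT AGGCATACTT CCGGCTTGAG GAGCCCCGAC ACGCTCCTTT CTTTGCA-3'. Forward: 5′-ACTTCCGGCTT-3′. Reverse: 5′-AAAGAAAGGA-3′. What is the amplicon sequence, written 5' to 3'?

The forward primer matches the template at positions 27–37.
Reverse complement of the reverse primer: TCCTTTCTTT. This occurs on the top strand at positions 55–64.
The product is the template from position 27 through 64 (38 bp).

5'-ACTTCCGGCTTGAGGAGCCCCGACACGCTCCTTTCTTT-3'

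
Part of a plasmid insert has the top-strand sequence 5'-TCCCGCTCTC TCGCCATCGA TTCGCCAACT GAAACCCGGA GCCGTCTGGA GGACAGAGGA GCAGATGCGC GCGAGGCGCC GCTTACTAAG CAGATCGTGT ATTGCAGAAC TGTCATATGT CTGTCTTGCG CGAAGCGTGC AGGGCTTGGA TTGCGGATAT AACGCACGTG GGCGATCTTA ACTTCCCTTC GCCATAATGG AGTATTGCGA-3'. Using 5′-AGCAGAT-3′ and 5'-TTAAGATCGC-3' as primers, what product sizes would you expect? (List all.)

The forward primer AGCAGAT matches the top strand at positions 60–66, 89–95.
The reverse primer's reverse complement is GCGATCTTAA, matching at positions 172–181.
Each forward site pairs with the reverse site to give a product ending at position 181: sizes 122, 93 bp.

122 bp, 93 bp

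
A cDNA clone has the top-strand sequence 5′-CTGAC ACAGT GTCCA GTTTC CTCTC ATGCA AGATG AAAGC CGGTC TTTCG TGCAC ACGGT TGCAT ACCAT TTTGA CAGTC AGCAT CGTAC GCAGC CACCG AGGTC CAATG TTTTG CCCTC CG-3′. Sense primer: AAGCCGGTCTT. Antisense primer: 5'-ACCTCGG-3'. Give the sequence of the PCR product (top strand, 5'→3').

5'-AAGCCGGTCTTTCGTGCACACGGTTGCATACCATTTTGACAGTCAGCATCGTACGCAGCCACCGAGGT-3'

Scanning the template, AAGCCGGTCTT occurs at positions 37–47; this primer anneals to the bottom strand there with its 3' end pointing downstream.
The reverse primer's reverse complement is CCGAGGT, which matches the template at positions 98–104.
The product is the template from position 37 through 104 (68 bp).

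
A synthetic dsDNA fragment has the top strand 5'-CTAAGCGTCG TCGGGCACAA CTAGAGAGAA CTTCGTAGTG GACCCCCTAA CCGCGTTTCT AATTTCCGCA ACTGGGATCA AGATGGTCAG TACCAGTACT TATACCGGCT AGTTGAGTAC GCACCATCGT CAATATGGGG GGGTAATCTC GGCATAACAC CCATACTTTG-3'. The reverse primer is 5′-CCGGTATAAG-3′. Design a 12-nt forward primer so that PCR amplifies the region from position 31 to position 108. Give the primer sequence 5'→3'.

The reverse primer's reverse complement CTTATACCGG matches the template at positions 99–108; the product starts at position 31.
The forward primer is identical to the top strand over positions 31–42: CTTCGTAGTGGA.

5'-CTTCGTAGTGGA-3'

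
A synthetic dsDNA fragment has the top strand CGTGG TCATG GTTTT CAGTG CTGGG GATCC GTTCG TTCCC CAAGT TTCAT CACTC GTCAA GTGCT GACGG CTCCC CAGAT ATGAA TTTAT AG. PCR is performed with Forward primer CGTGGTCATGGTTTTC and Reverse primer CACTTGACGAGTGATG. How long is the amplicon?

63 bp

Scanning the template, CGTGGTCATGGTTTTC occurs at positions 1–16; this primer anneals to the bottom strand there with its 3' end pointing downstream.
The reverse primer's reverse complement is CATCACTCGTCAAGTG, which matches the template at positions 48–63.
The product runs from position 1 to position 63, so its length is 63 − 1 + 1 = 63 bp.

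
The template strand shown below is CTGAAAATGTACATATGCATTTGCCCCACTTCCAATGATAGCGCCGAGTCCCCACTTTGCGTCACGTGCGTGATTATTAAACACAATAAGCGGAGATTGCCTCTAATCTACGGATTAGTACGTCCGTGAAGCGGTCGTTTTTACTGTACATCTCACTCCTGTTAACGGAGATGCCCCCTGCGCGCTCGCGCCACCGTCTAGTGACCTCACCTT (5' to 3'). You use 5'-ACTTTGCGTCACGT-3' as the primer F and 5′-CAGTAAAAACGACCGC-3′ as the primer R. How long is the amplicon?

93 bp

Scanning the template, ACTTTGCGTCACGT occurs at positions 54–67; this primer anneals to the bottom strand there with its 3' end pointing downstream.
Reverse complement of the reverse primer: GCGGTCGTTTTTACTG. This occurs on the top strand at positions 131–146.
The product runs from position 54 to position 146, so its length is 146 − 54 + 1 = 93 bp.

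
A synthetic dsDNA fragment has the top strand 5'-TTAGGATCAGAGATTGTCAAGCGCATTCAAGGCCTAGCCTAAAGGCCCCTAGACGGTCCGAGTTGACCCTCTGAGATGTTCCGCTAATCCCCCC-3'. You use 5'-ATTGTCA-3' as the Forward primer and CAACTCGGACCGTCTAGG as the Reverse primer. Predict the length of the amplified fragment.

53 bp

Scanning the template, ATTGTCA occurs at positions 13–19; this primer anneals to the bottom strand there with its 3' end pointing downstream.
The reverse primer's reverse complement is CCTAGACGGTCCGAGTTG, which matches the template at positions 48–65.
The product runs from position 13 to position 65, so its length is 65 − 13 + 1 = 53 bp.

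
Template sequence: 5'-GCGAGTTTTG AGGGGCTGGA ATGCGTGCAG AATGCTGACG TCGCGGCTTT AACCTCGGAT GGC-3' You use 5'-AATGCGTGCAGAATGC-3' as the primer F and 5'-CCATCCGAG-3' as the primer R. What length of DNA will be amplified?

Scanning the template, AATGCGTGCAGAATGC occurs at positions 20–35; this primer anneals to the bottom strand there with its 3' end pointing downstream.
Taking the reverse complement of CCATCCGAG gives CTCGGATGG, found at positions 54–62 on the template; the primer anneals here to the top strand with its 3' end pointing upstream.
Product length = (reverse-primer end) − (forward-primer start) + 1 = 62 − 20 + 1 = 43 bp.

43 bp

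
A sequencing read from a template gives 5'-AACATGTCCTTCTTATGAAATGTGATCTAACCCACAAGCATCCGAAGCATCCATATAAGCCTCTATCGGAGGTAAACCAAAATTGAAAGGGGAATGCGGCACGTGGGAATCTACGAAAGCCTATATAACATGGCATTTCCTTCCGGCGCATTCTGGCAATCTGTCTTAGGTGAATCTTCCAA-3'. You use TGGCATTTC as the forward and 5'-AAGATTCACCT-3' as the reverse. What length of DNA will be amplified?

48 bp

Forward primer TGGCATTTC is found on the top strand at positions 131–139.
Taking the reverse complement of AAGATTCACCT gives AGGTGAATCTT, found at positions 168–178 on the template; the primer anneals here to the top strand with its 3' end pointing upstream.
Amplicon spans positions 131–178: 48 bp.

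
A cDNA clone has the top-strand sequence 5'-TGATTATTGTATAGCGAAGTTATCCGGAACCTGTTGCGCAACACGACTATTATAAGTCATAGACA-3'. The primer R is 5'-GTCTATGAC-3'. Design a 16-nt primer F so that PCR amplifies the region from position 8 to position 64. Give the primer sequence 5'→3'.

5'-TGTATAGCGAAGTTAT-3'

The reverse primer's reverse complement GTCATAGAC matches the template at positions 56–64; the product starts at position 8.
The forward primer is identical to the top strand over positions 8–23: TGTATAGCGAAGTTAT.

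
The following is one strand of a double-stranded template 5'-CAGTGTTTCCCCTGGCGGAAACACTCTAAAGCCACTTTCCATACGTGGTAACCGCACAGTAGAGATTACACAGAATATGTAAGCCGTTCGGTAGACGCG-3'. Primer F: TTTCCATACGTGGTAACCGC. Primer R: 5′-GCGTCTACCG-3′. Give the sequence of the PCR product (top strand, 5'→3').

The forward primer matches the template at positions 36–55.
Reverse complement of the reverse primer: CGGTAGACGC. This occurs on the top strand at positions 89–98.
The product is the template from position 36 through 98 (63 bp).

5'-TTTCCATACGTGGTAACCGCACAGTAGAGATTACACAGAATATGTAAGCCGTTCGGTAGACGC-3'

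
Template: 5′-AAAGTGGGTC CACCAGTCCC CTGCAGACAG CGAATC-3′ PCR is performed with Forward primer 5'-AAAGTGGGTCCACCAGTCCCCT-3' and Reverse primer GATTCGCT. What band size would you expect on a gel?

36 bp

Scanning the template, AAAGTGGGTCCACCAGTCCCCT occurs at positions 1–22; this primer anneals to the bottom strand there with its 3' end pointing downstream.
The reverse primer's reverse complement is AGCGAATC, which matches the template at positions 29–36.
Amplicon spans positions 1–36: 36 bp.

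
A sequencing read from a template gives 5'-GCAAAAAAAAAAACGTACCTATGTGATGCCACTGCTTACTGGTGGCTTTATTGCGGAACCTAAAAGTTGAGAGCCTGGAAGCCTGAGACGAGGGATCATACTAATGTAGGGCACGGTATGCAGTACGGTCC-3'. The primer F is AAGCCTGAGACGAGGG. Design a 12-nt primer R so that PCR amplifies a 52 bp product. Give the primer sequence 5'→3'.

5'-GACCGTACTGCA-3'

The forward primer binds at positions 79–94, so a 52 bp product ends at position 79 + 52 − 1 = 130.
The reverse primer anneals to the top strand over positions 119–130, i.e. to TGCAGTACGGTC.
Its sequence written 5'→3' is the reverse complement: GACCGTACTGCA.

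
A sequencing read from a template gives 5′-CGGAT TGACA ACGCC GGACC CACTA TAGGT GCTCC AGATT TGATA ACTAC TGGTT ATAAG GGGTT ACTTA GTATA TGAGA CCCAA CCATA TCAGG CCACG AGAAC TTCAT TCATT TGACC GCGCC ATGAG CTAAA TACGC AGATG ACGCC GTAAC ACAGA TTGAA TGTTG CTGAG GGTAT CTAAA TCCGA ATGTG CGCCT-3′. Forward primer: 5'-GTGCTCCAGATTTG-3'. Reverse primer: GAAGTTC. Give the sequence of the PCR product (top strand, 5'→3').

5'-GTGCTCCAGATTTGATAACTACTGGTTATAAGGGGTTACTTAGTATATGAGACCCAACCATATCAGGCCACGAGAACTTC-3'

The forward primer matches the template at positions 29–42.
The reverse primer's reverse complement is GAACTTC, which matches the template at positions 102–108.
The product is the template from position 29 through 108 (80 bp).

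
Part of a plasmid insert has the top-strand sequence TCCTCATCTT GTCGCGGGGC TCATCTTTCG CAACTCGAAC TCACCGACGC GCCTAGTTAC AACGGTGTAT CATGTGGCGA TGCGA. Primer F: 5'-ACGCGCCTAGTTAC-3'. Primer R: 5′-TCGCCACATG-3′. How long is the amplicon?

Scanning the template, ACGCGCCTAGTTAC occurs at positions 47–60; this primer anneals to the bottom strand there with its 3' end pointing downstream.
Reverse complement of the reverse primer: CATGTGGCGA. This occurs on the top strand at positions 71–80.
Product length = (reverse-primer end) − (forward-primer start) + 1 = 80 − 47 + 1 = 34 bp.

34 bp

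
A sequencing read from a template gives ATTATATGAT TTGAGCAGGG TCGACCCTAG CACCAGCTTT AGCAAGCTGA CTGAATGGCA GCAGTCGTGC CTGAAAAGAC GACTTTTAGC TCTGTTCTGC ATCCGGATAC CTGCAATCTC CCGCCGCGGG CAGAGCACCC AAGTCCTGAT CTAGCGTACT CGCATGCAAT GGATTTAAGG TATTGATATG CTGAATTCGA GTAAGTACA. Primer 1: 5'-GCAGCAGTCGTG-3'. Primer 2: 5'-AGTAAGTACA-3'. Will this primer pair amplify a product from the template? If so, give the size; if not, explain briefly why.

Primer 1 (GCAGCAGTCGTG) matches the top strand at positions 58–69 (3' end points downstream).
Primer 2 (AGTAAGTACA) also matches the top strand directly, at positions 200–209 — its reverse complement TGTACTTACT is not present.
Both primers anneal to the bottom strand with 3' ends pointing the same way, so neither can prime synthesis back toward the other.

No product — both primers anneal to the same strand and extend in the same direction.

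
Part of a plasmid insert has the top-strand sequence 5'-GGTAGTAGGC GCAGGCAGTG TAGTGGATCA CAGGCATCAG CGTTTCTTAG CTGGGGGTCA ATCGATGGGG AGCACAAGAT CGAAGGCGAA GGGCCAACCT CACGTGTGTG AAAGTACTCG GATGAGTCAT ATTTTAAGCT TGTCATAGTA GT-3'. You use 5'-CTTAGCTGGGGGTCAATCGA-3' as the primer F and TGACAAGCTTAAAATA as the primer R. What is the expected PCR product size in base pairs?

100 bp

Scanning the template, CTTAGCTGGGGGTCAATCGA occurs at positions 46–65; this primer anneals to the bottom strand there with its 3' end pointing downstream.
Taking the reverse complement of TGACAAGCTTAAAATA gives TATTTTAAGCTTGTCA, found at positions 130–145 on the template; the primer anneals here to the top strand with its 3' end pointing upstream.
The product runs from position 46 to position 145, so its length is 145 − 46 + 1 = 100 bp.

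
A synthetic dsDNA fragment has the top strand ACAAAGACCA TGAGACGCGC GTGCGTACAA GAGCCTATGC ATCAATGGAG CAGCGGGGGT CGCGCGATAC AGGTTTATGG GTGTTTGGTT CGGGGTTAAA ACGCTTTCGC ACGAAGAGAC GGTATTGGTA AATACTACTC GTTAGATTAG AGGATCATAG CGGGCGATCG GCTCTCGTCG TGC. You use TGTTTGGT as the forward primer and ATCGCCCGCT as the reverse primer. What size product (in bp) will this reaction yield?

87 bp

Scanning the template, TGTTTGGT occurs at positions 82–89; this primer anneals to the bottom strand there with its 3' end pointing downstream.
Taking the reverse complement of ATCGCCCGCT gives AGCGGGCGAT, found at positions 159–168 on the template; the primer anneals here to the top strand with its 3' end pointing upstream.
Product length = (reverse-primer end) − (forward-primer start) + 1 = 168 − 82 + 1 = 87 bp.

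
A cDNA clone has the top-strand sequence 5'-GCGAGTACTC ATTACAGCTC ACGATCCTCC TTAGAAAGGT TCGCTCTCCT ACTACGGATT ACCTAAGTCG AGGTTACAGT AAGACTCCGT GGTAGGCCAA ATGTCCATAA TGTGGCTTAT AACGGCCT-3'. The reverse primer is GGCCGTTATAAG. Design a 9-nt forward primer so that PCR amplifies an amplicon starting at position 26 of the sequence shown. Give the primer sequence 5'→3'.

The reverse primer's reverse complement CTTATAACGGCC matches the template at positions 116–127; the product starts at position 26.
The forward primer is identical to the top strand over positions 26–34: CCTCCTTAG.

5'-CCTCCTTAG-3'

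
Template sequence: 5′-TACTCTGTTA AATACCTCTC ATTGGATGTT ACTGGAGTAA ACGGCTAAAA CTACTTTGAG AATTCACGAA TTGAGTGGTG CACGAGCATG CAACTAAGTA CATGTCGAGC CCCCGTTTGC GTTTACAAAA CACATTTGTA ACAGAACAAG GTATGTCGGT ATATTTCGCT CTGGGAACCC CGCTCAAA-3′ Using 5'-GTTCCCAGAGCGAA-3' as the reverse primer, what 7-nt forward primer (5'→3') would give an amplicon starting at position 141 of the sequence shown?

5'-ACAGAAC-3'

The reverse primer's reverse complement TTCGCTCTGGGAAC matches the template at positions 165–178; the product starts at position 141.
The forward primer is identical to the top strand over positions 141–147: ACAGAAC.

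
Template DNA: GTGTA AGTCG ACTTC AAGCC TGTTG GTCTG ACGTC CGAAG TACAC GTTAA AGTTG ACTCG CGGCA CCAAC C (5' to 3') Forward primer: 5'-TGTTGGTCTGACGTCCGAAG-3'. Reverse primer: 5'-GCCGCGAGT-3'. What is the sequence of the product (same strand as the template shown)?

Scanning the template, TGTTGGTCTGACGTCCGAAG occurs at positions 21–40; this primer anneals to the bottom strand there with its 3' end pointing downstream.
The reverse primer's reverse complement is ACTCGCGGC, which matches the template at positions 56–64.
The product is the template from position 21 through 64 (44 bp).

5'-TGTTGGTCTGACGTCCGAAGTACACGTTAAAGTTGACTCGCGGC-3'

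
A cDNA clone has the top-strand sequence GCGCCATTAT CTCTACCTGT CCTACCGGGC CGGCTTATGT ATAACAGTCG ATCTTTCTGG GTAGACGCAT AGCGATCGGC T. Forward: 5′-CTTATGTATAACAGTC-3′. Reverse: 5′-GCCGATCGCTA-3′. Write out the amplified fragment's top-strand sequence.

5'-CTTATGTATAACAGTCGATCTTTCTGGGTAGACGCATAGCGATCGGC-3'

Scanning the template, CTTATGTATAACAGTC occurs at positions 34–49; this primer anneals to the bottom strand there with its 3' end pointing downstream.
Taking the reverse complement of GCCGATCGCTA gives TAGCGATCGGC, found at positions 70–80 on the template; the primer anneals here to the top strand with its 3' end pointing upstream.
The product is the template from position 34 through 80 (47 bp).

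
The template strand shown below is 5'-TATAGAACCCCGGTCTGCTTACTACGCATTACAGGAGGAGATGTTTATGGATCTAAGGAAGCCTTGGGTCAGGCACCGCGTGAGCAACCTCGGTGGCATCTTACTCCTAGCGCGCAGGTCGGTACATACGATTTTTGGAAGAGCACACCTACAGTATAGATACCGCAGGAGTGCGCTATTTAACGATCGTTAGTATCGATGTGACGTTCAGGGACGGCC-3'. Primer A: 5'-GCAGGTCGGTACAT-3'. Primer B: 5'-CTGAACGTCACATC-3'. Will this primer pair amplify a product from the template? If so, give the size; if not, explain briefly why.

Primer A (GCAGGTCGGTACAT) matches the top strand at positions 114–127; it acts as a forward primer.
Primer B's reverse complement is GATGTGACGTTCAG, matching the top strand at positions 198–211; it acts as a reverse primer.
The 3' ends face each other across positions 114–211, giving a 98 bp product.

Yes — a 98 bp product.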